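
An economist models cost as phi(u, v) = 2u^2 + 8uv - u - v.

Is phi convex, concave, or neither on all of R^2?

neither

phi is quadratic, so its Hessian is the constant matrix H = [[4, 8], [8, 0]].
det(H) = -64, tr(H) = 4.
det(H) < 0, so H is indefinite: neither convex nor concave.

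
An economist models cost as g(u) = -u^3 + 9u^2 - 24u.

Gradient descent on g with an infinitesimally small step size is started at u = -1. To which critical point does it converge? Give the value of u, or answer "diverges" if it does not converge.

g'(u) = -3(u - 4)(u - 2), so g'(-1) = -45.
Gradient descent moves in the -g' direction, i.e. u is increasing.
The nearest critical point in that direction is u = 2, where g'' = 6 > 0 (a local minimum). The iterate converges there.

2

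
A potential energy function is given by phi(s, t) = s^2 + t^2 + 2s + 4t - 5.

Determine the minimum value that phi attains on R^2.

-10

phi(s,t) separates as P(s) + Q(t) − 5, so its minimum is min P + min Q − 5.
P'(s) = 2s + 2 vanishes at s ∈ {-1}; Q'(t) = 2(t + 2) vanishes at t ∈ {-2}.
Local minima of P (where P''>0): P(-1)=-1. Local minima of Q: Q(-2)=-4.
So the global minimum of phi is P(-1) + Q(-2) − 5 = -1 − 4 − 5 = -10, attained at (-1, -2).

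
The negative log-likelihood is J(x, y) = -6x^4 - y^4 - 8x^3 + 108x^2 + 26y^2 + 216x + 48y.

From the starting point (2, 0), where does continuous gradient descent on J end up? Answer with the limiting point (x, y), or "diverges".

(-1, -1)

J is separable, so gradient descent decouples: x follows -∂J/∂x, y follows -∂J/∂y.
∂J/∂x = -24(x - 3)(x + 1)(x + 3); at x=2 this is 360, so x decreases.
∂J/∂y = -4(y - 4)(y + 1)(y + 3); at y=0 this is 48, so y decreases.
x converges to its nearest critical value -1 (a local min of the x-part); y converges to -1. The iterate converges to (-1, -1).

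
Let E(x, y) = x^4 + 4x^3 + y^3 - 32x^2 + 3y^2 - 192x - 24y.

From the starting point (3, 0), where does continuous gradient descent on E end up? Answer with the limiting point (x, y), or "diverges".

E is separable, so gradient descent decouples: x follows -∂E/∂x, y follows -∂E/∂y.
∂E/∂x = 4(x - 4)(x + 3)(x + 4); at x=3 this is -168, so x increases.
∂E/∂y = 3(y - 2)(y + 4); at y=0 this is -24, so y increases.
x converges to its nearest critical value 4 (a local min of the x-part); y converges to 2. The iterate converges to (4, 2).

(4, 2)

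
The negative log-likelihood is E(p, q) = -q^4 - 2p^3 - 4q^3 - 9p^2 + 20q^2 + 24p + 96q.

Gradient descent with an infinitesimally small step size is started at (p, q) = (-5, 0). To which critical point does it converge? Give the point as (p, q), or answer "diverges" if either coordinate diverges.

E is separable, so gradient descent decouples: p follows -∂E/∂p, q follows -∂E/∂q.
∂E/∂p = -6(p - 1)(p + 4); at p=-5 this is -36, so p increases.
∂E/∂q = -4(q - 3)(q + 2)(q + 4); at q=0 this is 96, so q decreases.
p converges to its nearest critical value -4 (a local min of the p-part); q converges to -2. The iterate converges to (-4, -2).

(-4, -2)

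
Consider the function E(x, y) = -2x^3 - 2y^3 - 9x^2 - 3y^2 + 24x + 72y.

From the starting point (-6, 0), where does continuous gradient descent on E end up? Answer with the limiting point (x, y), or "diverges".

(-4, -4)

E is separable, so gradient descent decouples: x follows -∂E/∂x, y follows -∂E/∂y.
∂E/∂x = -6(x - 1)(x + 4); at x=-6 this is -84, so x increases.
∂E/∂y = -6(y - 3)(y + 4); at y=0 this is 72, so y decreases.
x converges to its nearest critical value -4 (a local min of the x-part); y converges to -4. The iterate converges to (-4, -4).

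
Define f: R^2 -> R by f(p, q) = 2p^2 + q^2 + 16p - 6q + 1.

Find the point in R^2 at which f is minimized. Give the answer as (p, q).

f(p,q) separates as A(p) + B(q) + 1, so its minimum is min A + min B + 1.
A'(p) = 4p + 16 vanishes at p ∈ {-4}; B'(q) = 2q - 6 vanishes at q ∈ {3}.
Local minima of A (where A''>0): A(-4)=-32. Local minima of B: B(3)=-9.
So the global minimum of f is A(-4) + B(3) + 1 = -32 − 9 + 1 = -40, attained at (-4, 3).

(-4, 3)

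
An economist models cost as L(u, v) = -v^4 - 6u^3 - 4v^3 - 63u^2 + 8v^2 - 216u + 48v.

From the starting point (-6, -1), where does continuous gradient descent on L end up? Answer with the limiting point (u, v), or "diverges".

(-4, -2)

L is separable, so gradient descent decouples: u follows -∂L/∂u, v follows -∂L/∂v.
∂L/∂u = -18(u + 3)(u + 4); at u=-6 this is -108, so u increases.
∂L/∂v = -4(v - 2)(v + 2)(v + 3); at v=-1 this is 24, so v decreases.
u converges to its nearest critical value -4 (a local min of the u-part); v converges to -2. The iterate converges to (-4, -2).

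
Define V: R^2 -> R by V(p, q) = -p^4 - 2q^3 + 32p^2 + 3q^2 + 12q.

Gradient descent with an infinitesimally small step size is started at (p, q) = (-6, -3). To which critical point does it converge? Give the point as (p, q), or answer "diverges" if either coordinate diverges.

V is separable, so gradient descent decouples: p follows -∂V/∂p, q follows -∂V/∂q.
∂V/∂p = -4p(p - 4)(p + 4); at p=-6 this is 480, so p decreases.
∂V/∂q = -6(q - 2)(q + 1); at q=-3 this is -60, so q increases.
The p-coordinate has no critical point in that direction and runs off to infinity.

diverges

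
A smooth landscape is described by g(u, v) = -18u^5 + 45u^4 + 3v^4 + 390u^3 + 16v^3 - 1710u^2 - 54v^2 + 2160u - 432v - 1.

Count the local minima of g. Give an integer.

4

g separates as a function of u plus a function of v, so ∇g=0 decouples.
∂g/∂u = -90(u - 3)(u - 2)(u - 1)(u + 4) = 0 at u ∈ {-4, 1, 2, 3}; ∂g/∂v = 12(v - 3)(v + 3)(v + 4) = 0 at v ∈ {-4, -3, 3}.
The Hessian is diagonal: diag(g_uu, g_vv). Second derivatives: g_uu(-4)=18900, g_uu(1)=-900, g_uu(2)=540, g_uu(3)=-1260; g_vv(-4)=84, g_vv(-3)=-72, g_vv(3)=504.
Local minima occur where both diagonal entries positive: (-4, -4), (-4, 3), (2, -4), (2, 3). Count: 4.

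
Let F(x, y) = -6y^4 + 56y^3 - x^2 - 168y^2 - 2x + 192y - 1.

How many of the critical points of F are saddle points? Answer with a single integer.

F separates as a function of x plus a function of y, so ∇F=0 decouples.
∂F/∂x = -2(x + 1) = 0 at x ∈ {-1}; ∂F/∂y = -24(y - 4)(y - 2)(y - 1) = 0 at y ∈ {1, 2, 4}.
The Hessian is diagonal: diag(F_xx, F_yy). Second derivatives: F_xx(-1)=-2; F_yy(1)=-72, F_yy(2)=48, F_yy(4)=-144.
Saddle points occur where the two diagonal entries have opposite signs: (-1, 2). Count: 1.

1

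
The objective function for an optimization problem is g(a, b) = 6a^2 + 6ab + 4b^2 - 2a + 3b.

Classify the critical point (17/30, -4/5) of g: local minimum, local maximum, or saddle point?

The Hessian of g is constant: H = [[12, 6], [6, 8]].
det(H) = 12·8 − 6² = 60.
det(H) > 0 and tr(H) = 20 > 0, so H is positive definite and the point is a local minimum.

local minimum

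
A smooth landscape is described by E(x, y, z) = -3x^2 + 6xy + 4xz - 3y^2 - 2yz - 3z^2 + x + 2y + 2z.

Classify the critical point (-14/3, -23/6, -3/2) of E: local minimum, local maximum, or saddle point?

The Hessian is constant: H = [[-6, 6, 4], [6, -6, -2], [4, -2, -6]].
Leading principal minors: Δ₁ = -6, Δ₂ = 0, Δ₃ = 24.
The minors fit neither the all-positive nor the alternating-sign pattern, so H is indefinite: a saddle point.

saddle point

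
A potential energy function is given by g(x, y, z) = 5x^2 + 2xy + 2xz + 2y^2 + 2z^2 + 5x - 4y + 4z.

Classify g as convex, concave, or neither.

convex

g is quadratic, so its Hessian is the constant matrix H = [[10, 2, 2], [2, 4, 0], [2, 0, 4]].
Leading principal minors: 10, 36, 128.
All positive ⇒ H ≻ 0 ⇒ convex.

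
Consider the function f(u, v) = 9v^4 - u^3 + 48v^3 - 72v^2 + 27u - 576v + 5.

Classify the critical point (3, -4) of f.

The mixed partial ∂²f/∂u∂v is 0, so the Hessian at any point is diag(f_uu, f_vv) = diag(-6u, 36(3v^2 + 8v - 4)).
At (3, -4): H = diag(-18, 432).
The eigenvalues have opposite signs, so H is indefinite: a saddle point.

saddle point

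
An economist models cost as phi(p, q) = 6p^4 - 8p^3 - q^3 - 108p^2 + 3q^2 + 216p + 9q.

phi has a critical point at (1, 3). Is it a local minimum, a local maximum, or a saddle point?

The mixed partial ∂²phi/∂p∂q is 0, so the Hessian at any point is diag(phi_pp, phi_qq) = diag(24(3p^2 - 2p - 9), 6(-q + 1)).
At (1, 3): H = diag(-192, -12).
Both eigenvalues are negative, so H is negative definite: a local maximum.

local maximum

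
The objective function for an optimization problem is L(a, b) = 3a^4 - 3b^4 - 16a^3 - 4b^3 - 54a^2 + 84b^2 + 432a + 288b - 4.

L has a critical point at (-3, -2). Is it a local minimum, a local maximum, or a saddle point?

local minimum

The mixed partial ∂²L/∂a∂b is 0, so the Hessian at any point is diag(L_aa, L_bb) = diag(12(3a^2 - 8a - 9), 12(-3b^2 - 2b + 14)).
At (-3, -2): H = diag(504, 72).
Both eigenvalues are positive, so H is positive definite: a local minimum.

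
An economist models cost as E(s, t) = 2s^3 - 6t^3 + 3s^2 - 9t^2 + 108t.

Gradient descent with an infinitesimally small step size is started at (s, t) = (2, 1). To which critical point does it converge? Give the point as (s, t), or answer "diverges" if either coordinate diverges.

E is separable, so gradient descent decouples: s follows -∂E/∂s, t follows -∂E/∂t.
∂E/∂s = 6s(s + 1); at s=2 this is 36, so s decreases.
∂E/∂t = -18(t - 2)(t + 3); at t=1 this is 72, so t decreases.
s converges to its nearest critical value 0 (a local min of the s-part); t converges to -3. The iterate converges to (0, -3).

(0, -3)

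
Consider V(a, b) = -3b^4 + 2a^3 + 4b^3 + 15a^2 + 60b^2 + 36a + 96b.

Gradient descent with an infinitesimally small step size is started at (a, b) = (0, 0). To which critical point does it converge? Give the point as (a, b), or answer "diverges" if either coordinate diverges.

V is separable, so gradient descent decouples: a follows -∂V/∂a, b follows -∂V/∂b.
∂V/∂a = 6(a + 2)(a + 3); at a=0 this is 36, so a decreases.
∂V/∂b = -12(b - 4)(b + 1)(b + 2); at b=0 this is 96, so b decreases.
a converges to its nearest critical value -2 (a local min of the a-part); b converges to -1. The iterate converges to (-2, -1).

(-2, -1)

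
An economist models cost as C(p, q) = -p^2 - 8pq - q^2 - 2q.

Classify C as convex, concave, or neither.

C is quadratic, so its Hessian is the constant matrix H = [[-2, -8], [-8, -2]].
det(H) = -60, tr(H) = -4.
det(H) < 0, so H is indefinite: neither convex nor concave.

neither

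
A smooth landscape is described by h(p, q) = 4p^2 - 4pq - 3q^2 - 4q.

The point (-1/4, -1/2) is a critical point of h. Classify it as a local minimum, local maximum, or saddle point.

The Hessian of h is constant: H = [[8, -4], [-4, -6]].
det(H) = 8·(-6) − (-4)² = -64.
Since det(H) < 0, H is indefinite and the critical point is a saddle point.

saddle point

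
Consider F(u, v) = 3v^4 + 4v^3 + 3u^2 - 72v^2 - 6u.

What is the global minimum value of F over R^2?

-643

F(u,v) separates as P(u) + Q(v), so its minimum is min P + min Q.
P'(u) = 6u - 6 vanishes at u ∈ {1}; Q'(v) = 12v(v - 3)(v + 4) vanishes at v ∈ {-4, 0, 3}.
Local minima of P (where P''>0): P(1)=-3. Local minima of Q: Q(-4)=-640, Q(3)=-297.
So the global minimum of F is P(1) + Q(-4) = -3 − 640 = -643, attained at (1, -4).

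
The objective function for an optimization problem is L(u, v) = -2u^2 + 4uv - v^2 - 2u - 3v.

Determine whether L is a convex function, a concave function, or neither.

L is quadratic, so its Hessian is the constant matrix H = [[-4, 4], [4, -2]].
det(H) = -8, tr(H) = -6.
det(H) < 0, so H is indefinite: neither convex nor concave.

neither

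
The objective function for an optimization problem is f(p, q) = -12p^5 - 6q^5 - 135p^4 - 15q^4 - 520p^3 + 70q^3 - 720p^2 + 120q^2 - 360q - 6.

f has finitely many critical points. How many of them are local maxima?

f separates as a function of p plus a function of q, so ∇f=0 decouples.
∂f/∂p = -60p(p + 2)(p + 3)(p + 4) = 0 at p ∈ {-4, -3, -2, 0}; ∂f/∂q = -30(q - 2)(q - 1)(q + 2)(q + 3) = 0 at q ∈ {-3, -2, 1, 2}.
The Hessian is diagonal: diag(f_pp, f_qq). Second derivatives: f_pp(-4)=480, f_pp(-3)=-180, f_pp(-2)=240, f_pp(0)=-1440; f_qq(-3)=600, f_qq(-2)=-360, f_qq(1)=360, f_qq(2)=-600.
Local maxima occur where both diagonal entries negative: (-3, -2), (-3, 2), (0, -2), (0, 2). Count: 4.

4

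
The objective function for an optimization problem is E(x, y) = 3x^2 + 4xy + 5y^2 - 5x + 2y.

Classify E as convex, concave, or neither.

E is quadratic, so its Hessian is the constant matrix H = [[6, 4], [4, 10]].
det(H) = 44, tr(H) = 16.
det(H) > 0 and tr(H) > 0, so H is positive definite everywhere: convex.

convex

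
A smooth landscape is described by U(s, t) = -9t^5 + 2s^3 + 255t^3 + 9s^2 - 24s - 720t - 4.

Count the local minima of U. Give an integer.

2

U separates as a function of s plus a function of t, so ∇U=0 decouples.
∂U/∂s = 6(s - 1)(s + 4) = 0 at s ∈ {-4, 1}; ∂U/∂t = -45(t - 4)(t - 1)(t + 1)(t + 4) = 0 at t ∈ {-4, -1, 1, 4}.
The Hessian is diagonal: diag(U_ss, U_tt). Second derivatives: U_ss(-4)=-30, U_ss(1)=30; U_tt(-4)=5400, U_tt(-1)=-1350, U_tt(1)=1350, U_tt(4)=-5400.
Local minima occur where both diagonal entries positive: (1, -4), (1, 1). Count: 2.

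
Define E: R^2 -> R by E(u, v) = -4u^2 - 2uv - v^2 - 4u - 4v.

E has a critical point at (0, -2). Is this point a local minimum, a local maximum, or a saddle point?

The Hessian of E is constant: H = [[-8, -2], [-2, -2]].
det(H) = (-8)·(-2) − (-2)² = 12.
det(H) > 0 and tr(H) = -10 < 0, so H is negative definite and the point is a local maximum.

local maximum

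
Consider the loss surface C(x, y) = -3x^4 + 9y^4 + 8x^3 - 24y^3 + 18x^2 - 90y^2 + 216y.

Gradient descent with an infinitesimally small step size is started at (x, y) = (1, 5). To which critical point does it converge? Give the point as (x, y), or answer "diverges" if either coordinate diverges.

C is separable, so gradient descent decouples: x follows -∂C/∂x, y follows -∂C/∂y.
∂C/∂x = -12x(x - 3)(x + 1); at x=1 this is 48, so x decreases.
∂C/∂y = 36(y - 3)(y - 1)(y + 2); at y=5 this is 2016, so y decreases.
x converges to its nearest critical value 0 (a local min of the x-part); y converges to 3. The iterate converges to (0, 3).

(0, 3)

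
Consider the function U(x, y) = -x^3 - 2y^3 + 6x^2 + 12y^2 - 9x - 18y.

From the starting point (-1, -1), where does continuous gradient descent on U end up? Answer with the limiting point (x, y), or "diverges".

(1, 1)

U is separable, so gradient descent decouples: x follows -∂U/∂x, y follows -∂U/∂y.
∂U/∂x = -3(x - 3)(x - 1); at x=-1 this is -24, so x increases.
∂U/∂y = -6(y - 3)(y - 1); at y=-1 this is -48, so y increases.
x converges to its nearest critical value 1 (a local min of the x-part); y converges to 1. The iterate converges to (1, 1).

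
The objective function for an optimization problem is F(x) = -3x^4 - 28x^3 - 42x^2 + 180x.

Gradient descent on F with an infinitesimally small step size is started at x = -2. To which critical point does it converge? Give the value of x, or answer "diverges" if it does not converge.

-3

F'(x) = -12(x - 1)(x + 3)(x + 5), so F'(-2) = 108.
Gradient descent moves in the -F' direction, i.e. x is decreasing.
The nearest critical point in that direction is x = -3, where F'' = 96 > 0 (a local minimum). The iterate converges there.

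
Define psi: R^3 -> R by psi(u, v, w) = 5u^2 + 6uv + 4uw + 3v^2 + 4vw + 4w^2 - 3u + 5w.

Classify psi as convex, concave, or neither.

psi is quadratic, so its Hessian is the constant matrix H = [[10, 6, 4], [6, 6, 4], [4, 4, 8]].
Leading principal minors: 10, 24, 128.
All positive ⇒ H ≻ 0 ⇒ convex.

convex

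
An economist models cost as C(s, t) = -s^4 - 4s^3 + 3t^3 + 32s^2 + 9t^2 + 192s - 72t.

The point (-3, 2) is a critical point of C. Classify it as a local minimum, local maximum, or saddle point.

The mixed partial ∂²C/∂s∂t is 0, so the Hessian at any point is diag(C_ss, C_tt) = diag(4(-3s^2 - 6s + 16), 18(t + 1)).
At (-3, 2): H = diag(28, 54).
Both eigenvalues are positive, so H is positive definite: a local minimum.

local minimum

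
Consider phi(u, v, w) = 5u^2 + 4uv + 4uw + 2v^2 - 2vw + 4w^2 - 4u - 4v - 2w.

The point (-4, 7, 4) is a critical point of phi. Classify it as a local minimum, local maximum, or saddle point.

The Hessian is constant: H = [[10, 4, 4], [4, 4, -2], [4, -2, 8]].
Leading principal minors: Δ₁ = 10, Δ₂ = 24, Δ₃ = 24.
All leading minors are positive, so H is positive definite: a local minimum.

local minimum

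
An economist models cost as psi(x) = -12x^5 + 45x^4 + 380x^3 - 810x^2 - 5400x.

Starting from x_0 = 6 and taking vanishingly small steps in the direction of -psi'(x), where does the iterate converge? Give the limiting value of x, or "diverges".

diverges

psi'(x) = -60(x - 5)(x - 3)(x + 2)(x + 3), so psi'(6) = -12960.
Gradient descent moves in the -psi' direction, i.e. x is increasing.
There is no critical point above x=6, and psi' keeps the same sign, so the iterate runs off to +∞.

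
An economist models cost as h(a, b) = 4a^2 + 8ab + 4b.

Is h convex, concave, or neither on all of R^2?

neither

h is quadratic, so its Hessian is the constant matrix H = [[8, 8], [8, 0]].
det(H) = -64, tr(H) = 8.
det(H) < 0, so H is indefinite: neither convex nor concave.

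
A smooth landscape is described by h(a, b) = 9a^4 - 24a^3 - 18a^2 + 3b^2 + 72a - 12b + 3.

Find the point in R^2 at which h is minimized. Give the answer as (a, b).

h(a,b) separates as P(a) + Q(b) + 3, so its minimum is min P + min Q + 3.
P'(a) = 36(a - 2)(a - 1)(a + 1) vanishes at a ∈ {-1, 1, 2}; Q'(b) = 6b - 12 vanishes at b ∈ {2}.
Local minima of P (where P''>0): P(-1)=-57, P(2)=24. Local minima of Q: Q(2)=-12.
So the global minimum of h is P(-1) + Q(2) + 3 = -57 − 12 + 3 = -66, attained at (-1, 2).

(-1, 2)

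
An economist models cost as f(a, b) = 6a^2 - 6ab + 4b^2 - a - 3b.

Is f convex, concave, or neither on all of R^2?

convex

f is quadratic, so its Hessian is the constant matrix H = [[12, -6], [-6, 8]].
det(H) = 60, tr(H) = 20.
det(H) > 0 and tr(H) > 0, so H is positive definite everywhere: convex.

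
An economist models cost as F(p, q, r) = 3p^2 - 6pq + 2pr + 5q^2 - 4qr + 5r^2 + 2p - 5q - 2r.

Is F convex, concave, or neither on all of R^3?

F is quadratic, so its Hessian is the constant matrix H = [[6, -6, 2], [-6, 10, -4], [2, -4, 10]].
Leading principal minors: 6, 24, 200.
All positive ⇒ H ≻ 0 ⇒ convex.

convex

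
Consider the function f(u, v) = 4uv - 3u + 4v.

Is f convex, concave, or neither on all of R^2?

f is quadratic, so its Hessian is the constant matrix H = [[0, 4], [4, 0]].
det(H) = -16, tr(H) = 0.
det(H) < 0, so H is indefinite: neither convex nor concave.

neither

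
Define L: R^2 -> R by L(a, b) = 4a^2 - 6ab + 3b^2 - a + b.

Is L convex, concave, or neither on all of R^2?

L is quadratic, so its Hessian is the constant matrix H = [[8, -6], [-6, 6]].
det(H) = 12, tr(H) = 14.
det(H) > 0 and tr(H) > 0, so H is positive definite everywhere: convex.

convex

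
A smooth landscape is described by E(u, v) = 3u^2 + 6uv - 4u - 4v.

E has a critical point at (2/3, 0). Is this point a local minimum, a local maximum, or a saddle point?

The Hessian of E is constant: H = [[6, 6], [6, 0]].
det(H) = 6·0 − 6² = -36.
Since det(H) < 0, H is indefinite and the critical point is a saddle point.

saddle point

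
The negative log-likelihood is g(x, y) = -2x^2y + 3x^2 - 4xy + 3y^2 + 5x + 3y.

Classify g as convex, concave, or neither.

neither

The term -2x^2y is cubic, so the Hessian is not constant.
∂²g/∂x² = -4y + 6, which takes both signs as y varies (negative for sufficiently large y). A diagonal entry of the Hessian changing sign means the Hessian is neither positive- nor negative-semidefinite on all of R^2.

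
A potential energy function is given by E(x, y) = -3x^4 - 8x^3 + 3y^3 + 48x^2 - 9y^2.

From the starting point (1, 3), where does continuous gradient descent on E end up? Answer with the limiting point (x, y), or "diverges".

(0, 2)

E is separable, so gradient descent decouples: x follows -∂E/∂x, y follows -∂E/∂y.
∂E/∂x = -12x(x - 2)(x + 4); at x=1 this is 60, so x decreases.
∂E/∂y = 9y(y - 2); at y=3 this is 27, so y decreases.
x converges to its nearest critical value 0 (a local min of the x-part); y converges to 2. The iterate converges to (0, 2).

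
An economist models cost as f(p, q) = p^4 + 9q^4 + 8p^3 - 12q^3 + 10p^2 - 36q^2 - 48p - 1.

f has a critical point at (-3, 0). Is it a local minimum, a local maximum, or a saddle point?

The mixed partial ∂²f/∂p∂q is 0, so the Hessian at any point is diag(f_pp, f_qq) = diag(4(3p^2 + 12p + 5), 36(3q^2 - 2q - 2)).
At (-3, 0): H = diag(-16, -72).
Both eigenvalues are negative, so H is negative definite: a local maximum.

local maximum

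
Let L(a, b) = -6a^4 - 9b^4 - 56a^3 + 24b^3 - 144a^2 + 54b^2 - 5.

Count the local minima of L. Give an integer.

L separates as a function of a plus a function of b, so ∇L=0 decouples.
∂L/∂a = -24a(a + 3)(a + 4) = 0 at a ∈ {-4, -3, 0}; ∂L/∂b = -36b(b - 3)(b + 1) = 0 at b ∈ {-1, 0, 3}.
The Hessian is diagonal: diag(L_aa, L_bb). Second derivatives: L_aa(-4)=-96, L_aa(-3)=72, L_aa(0)=-288; L_bb(-1)=-144, L_bb(0)=108, L_bb(3)=-432.
Local minima occur where both diagonal entries positive: (-3, 0). Count: 1.

1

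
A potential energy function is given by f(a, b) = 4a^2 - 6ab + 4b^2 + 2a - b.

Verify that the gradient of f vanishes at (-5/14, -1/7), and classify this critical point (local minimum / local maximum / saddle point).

∇f = (8a - 6b + 2, -6a + 8b - 1); substituting (-5/14, -1/7) gives ∇f = (0, 0), so (-5/14, -1/7) is indeed a critical point.
The Hessian of f is constant: H = [[8, -6], [-6, 8]].
det(H) = 8·8 − (-6)² = 28.
det(H) > 0 and tr(H) = 16 > 0, so H is positive definite and the point is a local minimum.

local minimum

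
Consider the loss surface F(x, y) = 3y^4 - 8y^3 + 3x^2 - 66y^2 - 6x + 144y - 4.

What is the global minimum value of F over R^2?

F(x,y) separates as P(x) + Q(y) − 4, so its minimum is min P + min Q − 4.
P'(x) = 6x - 6 vanishes at x ∈ {1}; Q'(y) = 12(y - 4)(y - 1)(y + 3) vanishes at y ∈ {-3, 1, 4}.
Local minima of P (where P''>0): P(1)=-3. Local minima of Q: Q(-3)=-567, Q(4)=-224.
So the global minimum of F is P(1) + Q(-3) − 4 = -3 − 567 − 4 = -574, attained at (1, -3).

-574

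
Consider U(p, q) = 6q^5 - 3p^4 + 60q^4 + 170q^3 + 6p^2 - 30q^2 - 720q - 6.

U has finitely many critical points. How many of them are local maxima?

U separates as a function of p plus a function of q, so ∇U=0 decouples.
∂U/∂p = -12p(p - 1)(p + 1) = 0 at p ∈ {-1, 0, 1}; ∂U/∂q = 30(q - 1)(q + 2)(q + 3)(q + 4) = 0 at q ∈ {-4, -3, -2, 1}.
The Hessian is diagonal: diag(U_pp, U_qq). Second derivatives: U_pp(-1)=-24, U_pp(0)=12, U_pp(1)=-24; U_qq(-4)=-300, U_qq(-3)=120, U_qq(-2)=-180, U_qq(1)=1800.
Local maxima occur where both diagonal entries negative: (-1, -4), (-1, -2), (1, -4), (1, -2). Count: 4.

4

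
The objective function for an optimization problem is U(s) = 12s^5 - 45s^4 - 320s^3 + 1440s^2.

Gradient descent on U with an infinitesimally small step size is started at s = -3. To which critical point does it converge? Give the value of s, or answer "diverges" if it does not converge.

0

U'(s) = 60s(s - 4)(s - 3)(s + 4), so U'(-3) = -7560.
Gradient descent moves in the -U' direction, i.e. s is increasing.
The nearest critical point in that direction is s = 0, where U'' = 2880 > 0 (a local minimum). The iterate converges there.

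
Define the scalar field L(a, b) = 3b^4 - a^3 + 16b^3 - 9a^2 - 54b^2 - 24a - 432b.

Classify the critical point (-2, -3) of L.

local maximum

The mixed partial ∂²L/∂a∂b is 0, so the Hessian at any point is diag(L_aa, L_bb) = diag(-6(a + 3), 12(3b^2 + 8b - 9)).
At (-2, -3): H = diag(-6, -72).
Both eigenvalues are negative, so H is negative definite: a local maximum.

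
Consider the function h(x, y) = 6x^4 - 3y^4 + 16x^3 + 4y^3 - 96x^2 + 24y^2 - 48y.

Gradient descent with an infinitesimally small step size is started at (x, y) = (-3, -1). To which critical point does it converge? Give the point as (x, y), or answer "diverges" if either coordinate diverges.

h is separable, so gradient descent decouples: x follows -∂h/∂x, y follows -∂h/∂y.
∂h/∂x = 24x(x - 2)(x + 4); at x=-3 this is 360, so x decreases.
∂h/∂y = -12(y - 2)(y - 1)(y + 2); at y=-1 this is -72, so y increases.
x converges to its nearest critical value -4 (a local min of the x-part); y converges to 1. The iterate converges to (-4, 1).

(-4, 1)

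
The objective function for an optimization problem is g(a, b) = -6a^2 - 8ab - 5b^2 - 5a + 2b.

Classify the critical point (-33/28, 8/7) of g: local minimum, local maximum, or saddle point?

The Hessian of g is constant: H = [[-12, -8], [-8, -10]].
det(H) = (-12)·(-10) − (-8)² = 56.
det(H) > 0 and tr(H) = -22 < 0, so H is negative definite and the point is a local maximum.

local maximum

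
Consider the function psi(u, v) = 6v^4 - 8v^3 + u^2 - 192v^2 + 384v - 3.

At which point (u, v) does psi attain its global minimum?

(0, -4)

psi(u,v) separates as P(u) + Q(v) − 3, so its minimum is min P + min Q − 3.
P'(u) = 2u vanishes at u ∈ {0}; Q'(v) = 24(v - 4)(v - 1)(v + 4) vanishes at v ∈ {-4, 1, 4}.
Local minima of P (where P''>0): P(0)=0. Local minima of Q: Q(-4)=-2560, Q(4)=-512.
So the global minimum of psi is P(0) + Q(-4) − 3 = 0 − 2560 − 3 = -2563, attained at (0, -4).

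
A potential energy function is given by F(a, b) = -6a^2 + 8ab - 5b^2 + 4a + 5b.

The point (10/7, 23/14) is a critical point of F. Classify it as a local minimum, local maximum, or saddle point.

local maximum

The Hessian of F is constant: H = [[-12, 8], [8, -10]].
det(H) = (-12)·(-10) − 8² = 56.
det(H) > 0 and tr(H) = -22 < 0, so H is negative definite and the point is a local maximum.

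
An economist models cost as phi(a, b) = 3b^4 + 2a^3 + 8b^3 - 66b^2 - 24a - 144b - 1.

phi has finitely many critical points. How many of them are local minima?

phi separates as a function of a plus a function of b, so ∇phi=0 decouples.
∂phi/∂a = 6(a - 2)(a + 2) = 0 at a ∈ {-2, 2}; ∂phi/∂b = 12(b - 3)(b + 1)(b + 4) = 0 at b ∈ {-4, -1, 3}.
The Hessian is diagonal: diag(phi_aa, phi_bb). Second derivatives: phi_aa(-2)=-24, phi_aa(2)=24; phi_bb(-4)=252, phi_bb(-1)=-144, phi_bb(3)=336.
Local minima occur where both diagonal entries positive: (2, -4), (2, 3). Count: 2.

2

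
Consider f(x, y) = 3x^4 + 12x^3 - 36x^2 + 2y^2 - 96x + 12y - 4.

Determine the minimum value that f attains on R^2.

f(x,y) separates as P(x) + Q(y) − 4, so its minimum is min P + min Q − 4.
P'(x) = 12(x - 2)(x + 1)(x + 4) vanishes at x ∈ {-4, -1, 2}; Q'(y) = 4y + 12 vanishes at y ∈ {-3}.
Local minima of P (where P''>0): P(-4)=-192, P(2)=-192. Local minima of Q: Q(-3)=-18.
So the global minimum of f is P(-4) + Q(-3) − 4 = -192 − 18 − 4 = -214, attained at (-4, -3).

-214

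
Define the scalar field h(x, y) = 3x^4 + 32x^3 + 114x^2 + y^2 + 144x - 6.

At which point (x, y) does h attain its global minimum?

(-1, 0)

h(x,y) separates as P(x) + Q(y) − 6, so its minimum is min P + min Q − 6.
P'(x) = 12(x + 1)(x + 3)(x + 4) vanishes at x ∈ {-4, -3, -1}; Q'(y) = 2y vanishes at y ∈ {0}.
Local minima of P (where P''>0): P(-4)=-32, P(-1)=-59. Local minima of Q: Q(0)=0.
So the global minimum of h is P(-1) + Q(0) − 6 = -59 + 0 − 6 = -65, attained at (-1, 0).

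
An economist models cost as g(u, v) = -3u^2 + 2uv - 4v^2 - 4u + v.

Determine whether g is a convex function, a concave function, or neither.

concave

g is quadratic, so its Hessian is the constant matrix H = [[-6, 2], [2, -8]].
det(H) = 44, tr(H) = -14.
det(H) > 0 and tr(H) < 0, so H is negative definite everywhere: concave.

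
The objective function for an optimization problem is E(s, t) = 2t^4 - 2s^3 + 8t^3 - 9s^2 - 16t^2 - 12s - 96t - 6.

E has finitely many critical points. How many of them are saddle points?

3

E separates as a function of s plus a function of t, so ∇E=0 decouples.
∂E/∂s = -6(s + 1)(s + 2) = 0 at s ∈ {-2, -1}; ∂E/∂t = 8(t - 2)(t + 2)(t + 3) = 0 at t ∈ {-3, -2, 2}.
The Hessian is diagonal: diag(E_ss, E_tt). Second derivatives: E_ss(-2)=6, E_ss(-1)=-6; E_tt(-3)=40, E_tt(-2)=-32, E_tt(2)=160.
Saddle points occur where the two diagonal entries have opposite signs: (-2, -2), (-1, -3), (-1, 2). Count: 3.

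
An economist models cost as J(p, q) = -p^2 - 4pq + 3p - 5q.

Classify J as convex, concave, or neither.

neither

J is quadratic, so its Hessian is the constant matrix H = [[-2, -4], [-4, 0]].
det(H) = -16, tr(H) = -2.
det(H) < 0, so H is indefinite: neither convex nor concave.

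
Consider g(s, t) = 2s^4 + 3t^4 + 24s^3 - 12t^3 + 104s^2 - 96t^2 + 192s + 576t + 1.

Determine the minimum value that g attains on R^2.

-2431

g(s,t) separates as P(s) + Q(t) + 1, so its minimum is min P + min Q + 1.
P'(s) = 8(s + 2)(s + 3)(s + 4) vanishes at s ∈ {-4, -3, -2}; Q'(t) = 12(t - 4)(t - 3)(t + 4) vanishes at t ∈ {-4, 3, 4}.
Local minima of P (where P''>0): P(-4)=-128, P(-2)=-128. Local minima of Q: Q(-4)=-2304, Q(4)=768.
So the global minimum of g is P(-4) + Q(-4) + 1 = -128 − 2304 + 1 = -2431, attained at (-4, -4).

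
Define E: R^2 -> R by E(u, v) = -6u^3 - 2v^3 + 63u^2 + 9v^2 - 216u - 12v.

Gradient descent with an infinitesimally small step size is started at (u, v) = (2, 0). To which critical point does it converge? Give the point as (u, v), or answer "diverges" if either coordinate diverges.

E is separable, so gradient descent decouples: u follows -∂E/∂u, v follows -∂E/∂v.
∂E/∂u = -18(u - 4)(u - 3); at u=2 this is -36, so u increases.
∂E/∂v = -6(v - 2)(v - 1); at v=0 this is -12, so v increases.
u converges to its nearest critical value 3 (a local min of the u-part); v converges to 1. The iterate converges to (3, 1).

(3, 1)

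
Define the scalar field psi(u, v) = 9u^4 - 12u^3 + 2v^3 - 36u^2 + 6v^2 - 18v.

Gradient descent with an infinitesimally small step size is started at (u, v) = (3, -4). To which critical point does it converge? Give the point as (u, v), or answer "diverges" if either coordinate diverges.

diverges

psi is separable, so gradient descent decouples: u follows -∂psi/∂u, v follows -∂psi/∂v.
∂psi/∂u = 36u(u - 2)(u + 1); at u=3 this is 432, so u decreases.
∂psi/∂v = 6(v - 1)(v + 3); at v=-4 this is 30, so v decreases.
The v-coordinate has no critical point in that direction and runs off to infinity.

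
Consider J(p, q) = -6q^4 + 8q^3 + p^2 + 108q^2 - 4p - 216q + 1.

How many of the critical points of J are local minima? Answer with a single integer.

1

J separates as a function of p plus a function of q, so ∇J=0 decouples.
∂J/∂p = 2(p - 2) = 0 at p ∈ {2}; ∂J/∂q = -24(q - 3)(q - 1)(q + 3) = 0 at q ∈ {-3, 1, 3}.
The Hessian is diagonal: diag(J_pp, J_qq). Second derivatives: J_pp(2)=2; J_qq(-3)=-576, J_qq(1)=192, J_qq(3)=-288.
Local minima occur where both diagonal entries positive: (2, 1). Count: 1.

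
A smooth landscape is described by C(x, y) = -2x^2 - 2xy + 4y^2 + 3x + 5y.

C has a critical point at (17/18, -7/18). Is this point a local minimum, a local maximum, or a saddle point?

saddle point

The Hessian of C is constant: H = [[-4, -2], [-2, 8]].
det(H) = (-4)·8 − (-2)² = -36.
Since det(H) < 0, H is indefinite and the critical point is a saddle point.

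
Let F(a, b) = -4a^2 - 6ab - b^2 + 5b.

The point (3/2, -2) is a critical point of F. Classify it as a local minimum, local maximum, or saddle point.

The Hessian of F is constant: H = [[-8, -6], [-6, -2]].
det(H) = (-8)·(-2) − (-6)² = -20.
Since det(H) < 0, H is indefinite and the critical point is a saddle point.

saddle point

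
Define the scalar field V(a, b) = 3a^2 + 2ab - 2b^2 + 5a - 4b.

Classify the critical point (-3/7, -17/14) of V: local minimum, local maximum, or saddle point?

The Hessian of V is constant: H = [[6, 2], [2, -4]].
det(H) = 6·(-4) − 2² = -28.
Since det(H) < 0, H is indefinite and the critical point is a saddle point.

saddle point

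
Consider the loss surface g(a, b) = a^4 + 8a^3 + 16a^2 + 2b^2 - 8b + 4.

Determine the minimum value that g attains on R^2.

-4

g(a,b) separates as P(a) + Q(b) + 4, so its minimum is min P + min Q + 4.
P'(a) = 4a(a + 2)(a + 4) vanishes at a ∈ {-4, -2, 0}; Q'(b) = 4b - 8 vanishes at b ∈ {2}.
Local minima of P (where P''>0): P(-4)=0, P(0)=0. Local minima of Q: Q(2)=-8.
So the global minimum of g is P(-4) + Q(2) + 4 = 0 − 8 + 4 = -4, attained at (-4, 2).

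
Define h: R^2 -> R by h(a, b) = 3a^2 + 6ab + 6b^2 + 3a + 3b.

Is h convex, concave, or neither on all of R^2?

h is quadratic, so its Hessian is the constant matrix H = [[6, 6], [6, 12]].
det(H) = 36, tr(H) = 18.
det(H) > 0 and tr(H) > 0, so H is positive definite everywhere: convex.

convex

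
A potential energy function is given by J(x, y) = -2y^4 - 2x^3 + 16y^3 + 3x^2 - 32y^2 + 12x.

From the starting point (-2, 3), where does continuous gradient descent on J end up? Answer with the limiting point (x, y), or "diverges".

J is separable, so gradient descent decouples: x follows -∂J/∂x, y follows -∂J/∂y.
∂J/∂x = -6(x - 2)(x + 1); at x=-2 this is -24, so x increases.
∂J/∂y = -8y(y - 4)(y - 2); at y=3 this is 24, so y decreases.
x converges to its nearest critical value -1 (a local min of the x-part); y converges to 2. The iterate converges to (-1, 2).

(-1, 2)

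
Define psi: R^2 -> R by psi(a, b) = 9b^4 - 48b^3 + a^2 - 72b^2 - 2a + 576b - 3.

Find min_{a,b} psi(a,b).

-916

psi(a,b) separates as P(a) + Q(b) − 3, so its minimum is min P + min Q − 3.
P'(a) = 2a - 2 vanishes at a ∈ {1}; Q'(b) = 36(b - 4)(b - 2)(b + 2) vanishes at b ∈ {-2, 2, 4}.
Local minima of P (where P''>0): P(1)=-1. Local minima of Q: Q(-2)=-912, Q(4)=384.
So the global minimum of psi is P(1) + Q(-2) − 3 = -1 − 912 − 3 = -916, attained at (1, -2).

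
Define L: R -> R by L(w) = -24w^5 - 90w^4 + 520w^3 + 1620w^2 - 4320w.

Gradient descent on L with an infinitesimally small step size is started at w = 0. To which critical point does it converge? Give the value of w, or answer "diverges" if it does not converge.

1

L'(w) = -120(w - 3)(w - 1)(w + 3)(w + 4), so L'(0) = -4320.
Gradient descent moves in the -L' direction, i.e. w is increasing.
The nearest critical point in that direction is w = 1, where L'' = 4800 > 0 (a local minimum). The iterate converges there.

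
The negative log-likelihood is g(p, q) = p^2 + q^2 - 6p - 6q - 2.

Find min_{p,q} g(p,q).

g(p,q) separates as A(p) + B(q) − 2, so its minimum is min A + min B − 2.
A'(p) = 2p - 6 vanishes at p ∈ {3}; B'(q) = 2q - 6 vanishes at q ∈ {3}.
Local minima of A (where A''>0): A(3)=-9. Local minima of B: B(3)=-9.
So the global minimum of g is A(3) + B(3) − 2 = -9 − 9 − 2 = -20, attained at (3, 3).

-20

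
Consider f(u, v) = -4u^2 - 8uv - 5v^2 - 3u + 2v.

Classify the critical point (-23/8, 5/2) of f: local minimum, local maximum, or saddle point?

The Hessian of f is constant: H = [[-8, -8], [-8, -10]].
det(H) = (-8)·(-10) − (-8)² = 16.
det(H) > 0 and tr(H) = -18 < 0, so H is negative definite and the point is a local maximum.

local maximum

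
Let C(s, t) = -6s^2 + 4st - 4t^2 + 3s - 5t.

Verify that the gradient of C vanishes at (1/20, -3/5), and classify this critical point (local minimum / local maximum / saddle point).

local maximum

∇C = (-12s + 4t + 3, 4s - 8t - 5); substituting (1/20, -3/5) gives ∇C = (0, 0), so (1/20, -3/5) is indeed a critical point.
The Hessian of C is constant: H = [[-12, 4], [4, -8]].
det(H) = (-12)·(-8) − 4² = 80.
det(H) > 0 and tr(H) = -20 < 0, so H is negative definite and the point is a local maximum.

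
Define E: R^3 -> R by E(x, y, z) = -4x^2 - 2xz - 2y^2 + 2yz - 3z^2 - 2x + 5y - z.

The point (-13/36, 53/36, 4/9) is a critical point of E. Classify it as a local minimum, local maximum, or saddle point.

The Hessian is constant: H = [[-8, 0, -2], [0, -4, 2], [-2, 2, -6]].
Leading principal minors: Δ₁ = -8, Δ₂ = 32, Δ₃ = -144.
The minors alternate sign starting negative (−, +, −), so H is negative definite: a local maximum.

local maximum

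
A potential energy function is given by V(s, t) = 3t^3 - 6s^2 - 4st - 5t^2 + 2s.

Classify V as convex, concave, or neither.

neither

The term 3t^3 is cubic, so the Hessian is not constant.
∂²V/∂t² = 18t - 10, which takes both signs as t varies (negative for sufficiently negative t). A diagonal entry of the Hessian changing sign means the Hessian is neither positive- nor negative-semidefinite on all of R^2.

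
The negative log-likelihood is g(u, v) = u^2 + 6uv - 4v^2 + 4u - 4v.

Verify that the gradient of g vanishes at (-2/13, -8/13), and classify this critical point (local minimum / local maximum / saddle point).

saddle point

∇g = (2u + 6v + 4, 6u - 8v - 4); substituting (-2/13, -8/13) gives ∇g = (0, 0), so (-2/13, -8/13) is indeed a critical point.
The Hessian of g is constant: H = [[2, 6], [6, -8]].
det(H) = 2·(-8) − 6² = -52.
Since det(H) < 0, H is indefinite and the critical point is a saddle point.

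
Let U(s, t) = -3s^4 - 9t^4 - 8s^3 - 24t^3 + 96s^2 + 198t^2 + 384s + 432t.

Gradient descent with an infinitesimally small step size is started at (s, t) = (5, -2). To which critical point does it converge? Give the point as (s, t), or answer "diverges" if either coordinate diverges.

U is separable, so gradient descent decouples: s follows -∂U/∂s, t follows -∂U/∂t.
∂U/∂s = -12(s - 4)(s + 2)(s + 4); at s=5 this is -756, so s increases.
∂U/∂t = -36(t - 3)(t + 1)(t + 4); at t=-2 this is -360, so t increases.
The s-coordinate has no critical point in that direction and runs off to infinity.

diverges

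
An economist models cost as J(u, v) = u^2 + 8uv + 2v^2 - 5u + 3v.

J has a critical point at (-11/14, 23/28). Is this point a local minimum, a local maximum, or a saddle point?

saddle point

The Hessian of J is constant: H = [[2, 8], [8, 4]].
det(H) = 2·4 − 8² = -56.
Since det(H) < 0, H is indefinite and the critical point is a saddle point.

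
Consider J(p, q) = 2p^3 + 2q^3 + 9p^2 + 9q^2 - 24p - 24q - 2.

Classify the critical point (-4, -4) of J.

The mixed partial ∂²J/∂p∂q is 0, so the Hessian at any point is diag(J_pp, J_qq) = diag(6(2p + 3), 6(2q + 3)).
At (-4, -4): H = diag(-30, -30).
Both eigenvalues are negative, so H is negative definite: a local maximum.

local maximum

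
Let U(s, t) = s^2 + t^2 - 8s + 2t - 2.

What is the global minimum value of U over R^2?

-19

U(s,t) separates as P(s) + Q(t) − 2, so its minimum is min P + min Q − 2.
P'(s) = 2s - 8 vanishes at s ∈ {4}; Q'(t) = 2(t + 1) vanishes at t ∈ {-1}.
Local minima of P (where P''>0): P(4)=-16. Local minima of Q: Q(-1)=-1.
So the global minimum of U is P(4) + Q(-1) − 2 = -16 − 1 − 2 = -19, attained at (4, -1).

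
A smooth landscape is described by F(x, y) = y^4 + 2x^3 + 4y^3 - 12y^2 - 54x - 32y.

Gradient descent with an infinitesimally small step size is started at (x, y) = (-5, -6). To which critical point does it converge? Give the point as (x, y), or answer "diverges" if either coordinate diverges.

diverges

F is separable, so gradient descent decouples: x follows -∂F/∂x, y follows -∂F/∂y.
∂F/∂x = 6(x - 3)(x + 3); at x=-5 this is 96, so x decreases.
∂F/∂y = 4(y - 2)(y + 1)(y + 4); at y=-6 this is -320, so y increases.
The x-coordinate has no critical point in that direction and runs off to infinity.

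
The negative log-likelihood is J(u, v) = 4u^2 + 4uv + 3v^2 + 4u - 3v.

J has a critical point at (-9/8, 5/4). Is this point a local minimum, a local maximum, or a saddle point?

The Hessian of J is constant: H = [[8, 4], [4, 6]].
det(H) = 8·6 − 4² = 32.
det(H) > 0 and tr(H) = 14 > 0, so H is positive definite and the point is a local minimum.

local minimum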